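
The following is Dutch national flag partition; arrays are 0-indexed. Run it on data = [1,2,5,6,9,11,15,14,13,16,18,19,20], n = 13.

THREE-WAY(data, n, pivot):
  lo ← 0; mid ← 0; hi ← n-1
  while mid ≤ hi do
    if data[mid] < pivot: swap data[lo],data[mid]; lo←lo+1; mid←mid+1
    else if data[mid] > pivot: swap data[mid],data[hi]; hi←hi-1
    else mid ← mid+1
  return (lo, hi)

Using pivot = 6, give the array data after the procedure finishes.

pivot = 6; lo=0, mid=0, hi=12
data[mid]=1<6: swap data[0],data[0]; lo=1,mid=1 → [1,2,5,6,9,11,15,14,13,16,18,19,20]
data[mid]=2<6: swap data[1],data[1]; lo=2,mid=2 → [1,2,5,6,9,11,15,14,13,16,18,19,20]
data[mid]=5<6: swap data[2],data[2]; lo=3,mid=3 → [1,2,5,6,9,11,15,14,13,16,18,19,20]
data[mid]=6=6: mid=4
data[mid]=9>6: swap data[4],data[12]; hi=11 → [1,2,5,6,20,11,15,14,13,16,18,19,9]
data[mid]=20>6: swap data[4],data[11]; hi=10 → [1,2,5,6,19,11,15,14,13,16,18,20,9]
data[mid]=19>6: swap data[4],data[10]; hi=9 → [1,2,5,6,18,11,15,14,13,16,19,20,9]
data[mid]=18>6: swap data[4],data[9]; hi=8 → [1,2,5,6,16,11,15,14,13,18,19,20,9]
data[mid]=16>6: swap data[4],data[8]; hi=7 → [1,2,5,6,13,11,15,14,16,18,19,20,9]
data[mid]=13>6: swap data[4],data[7]; hi=6 → [1,2,5,6,14,11,15,13,16,18,19,20,9]
data[mid]=14>6: swap data[4],data[6]; hi=5 → [1,2,5,6,15,11,14,13,16,18,19,20,9]
data[mid]=15>6: swap data[4],data[5]; hi=4 → [1,2,5,6,11,15,14,13,16,18,19,20,9]
data[mid]=11>6: swap data[4],data[4]; hi=3 → [1,2,5,6,11,15,14,13,16,18,19,20,9]
end: lo=3, hi=3; data = [1,2,5,6,11,15,14,13,16,18,19,20,9]

[1,2,5,6,11,15,14,13,16,18,19,20,9]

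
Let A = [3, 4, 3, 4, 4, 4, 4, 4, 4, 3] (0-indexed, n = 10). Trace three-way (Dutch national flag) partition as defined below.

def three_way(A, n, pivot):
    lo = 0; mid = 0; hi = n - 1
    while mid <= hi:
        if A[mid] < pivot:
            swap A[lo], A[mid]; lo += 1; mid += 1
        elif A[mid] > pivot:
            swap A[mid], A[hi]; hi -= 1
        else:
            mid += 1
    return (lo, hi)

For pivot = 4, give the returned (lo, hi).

(3, 9)

pivot = 4; lo=0, mid=0, hi=9
A[mid]=3<4: swap A[0],A[0]; lo=1,mid=1 → [3, 4, 3, 4, 4, 4, 4, 4, 4, 3]
A[mid]=4=4: mid=2
A[mid]=3<4: swap A[1],A[2]; lo=2,mid=3 → [3, 3, 4, 4, 4, 4, 4, 4, 4, 3]
A[mid]=4=4: mid=4
A[mid]=4=4: mid=5
A[mid]=4=4: mid=6
A[mid]=4=4: mid=7
A[mid]=4=4: mid=8
A[mid]=4=4: mid=9
A[mid]=3<4: swap A[2],A[9]; lo=3,mid=10 → [3, 3, 3, 4, 4, 4, 4, 4, 4, 4]
end: lo=3, hi=9; A = [3, 3, 3, 4, 4, 4, 4, 4, 4, 4]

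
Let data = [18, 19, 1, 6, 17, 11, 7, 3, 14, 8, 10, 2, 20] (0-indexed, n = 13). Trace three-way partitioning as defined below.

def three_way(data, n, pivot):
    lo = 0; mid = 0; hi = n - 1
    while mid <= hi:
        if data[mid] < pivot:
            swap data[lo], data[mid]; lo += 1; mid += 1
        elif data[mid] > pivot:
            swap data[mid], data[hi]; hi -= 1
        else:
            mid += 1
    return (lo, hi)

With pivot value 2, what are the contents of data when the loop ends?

[1, 2, 6, 17, 11, 7, 3, 14, 8, 10, 19, 20, 18]

lo=0 mid=0 hi=12
18>2: swap(0,12), hi=11 ⇒ [20, 19, 1, 6, 17, 11, 7, 3, 14, 8, 10, 2, 18]
20>2: swap(0,11), hi=10 ⇒ [2, 19, 1, 6, 17, 11, 7, 3, 14, 8, 10, 20, 18]
2=2: mid=1
19>2: swap(1,10), hi=9 ⇒ [2, 10, 1, 6, 17, 11, 7, 3, 14, 8, 19, 20, 18]
10>2: swap(1,9), hi=8 ⇒ [2, 8, 1, 6, 17, 11, 7, 3, 14, 10, 19, 20, 18]
8>2: swap(1,8), hi=7 ⇒ [2, 14, 1, 6, 17, 11, 7, 3, 8, 10, 19, 20, 18]
14>2: swap(1,7), hi=6 ⇒ [2, 3, 1, 6, 17, 11, 7, 14, 8, 10, 19, 20, 18]
3>2: swap(1,6), hi=5 ⇒ [2, 7, 1, 6, 17, 11, 3, 14, 8, 10, 19, 20, 18]
7>2: swap(1,5), hi=4 ⇒ [2, 11, 1, 6, 17, 7, 3, 14, 8, 10, 19, 20, 18]
11>2: swap(1,4), hi=3 ⇒ [2, 17, 1, 6, 11, 7, 3, 14, 8, 10, 19, 20, 18]
17>2: swap(1,3), hi=2 ⇒ [2, 6, 1, 17, 11, 7, 3, 14, 8, 10, 19, 20, 18]
6>2: swap(1,2), hi=1 ⇒ [2, 1, 6, 17, 11, 7, 3, 14, 8, 10, 19, 20, 18]
1<2: swap(0,1), lo=1 mid=2 ⇒ [1, 2, 6, 17, 11, 7, 3, 14, 8, 10, 19, 20, 18]
done. lo=1 hi=1; data=[1, 2, 6, 17, 11, 7, 3, 14, 8, 10, 19, 20, 18]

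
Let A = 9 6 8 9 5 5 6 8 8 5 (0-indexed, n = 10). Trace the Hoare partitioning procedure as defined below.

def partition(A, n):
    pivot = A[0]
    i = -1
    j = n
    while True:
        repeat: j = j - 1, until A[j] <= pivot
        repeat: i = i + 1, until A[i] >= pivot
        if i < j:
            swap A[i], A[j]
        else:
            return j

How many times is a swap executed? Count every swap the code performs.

2

pivot = A[0] = 9; i = -1, j = 10
j→9 (A[9]=5≤9), i→0 (A[0]=9≥9); i<j, swap → 5 6 8 9 5 5 6 8 8 9
j→8 (A[8]=8≤9), i→3 (A[3]=9≥9); i<j, swap → 5 6 8 8 5 5 6 8 9 9
j→7, i→8; i≥j, return j=7. A = 5 6 8 8 5 5 6 8 9 9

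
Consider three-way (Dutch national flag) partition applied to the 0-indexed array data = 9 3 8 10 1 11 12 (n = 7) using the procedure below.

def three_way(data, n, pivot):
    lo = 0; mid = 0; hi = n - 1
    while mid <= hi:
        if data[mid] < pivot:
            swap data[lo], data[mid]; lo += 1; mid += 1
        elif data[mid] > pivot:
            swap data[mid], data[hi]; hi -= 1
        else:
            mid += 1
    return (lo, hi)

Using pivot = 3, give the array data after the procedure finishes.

1 3 10 8 11 12 9

lo=0 mid=0 hi=6
9>3: swap(0,6), hi=5 ⇒ 12 3 8 10 1 11 9
12>3: swap(0,5), hi=4 ⇒ 11 3 8 10 1 12 9
11>3: swap(0,4), hi=3 ⇒ 1 3 8 10 11 12 9
1<3: swap(0,0), lo=1 mid=1 ⇒ 1 3 8 10 11 12 9
3=3: mid=2
8>3: swap(2,3), hi=2 ⇒ 1 3 10 8 11 12 9
10>3: swap(2,2), hi=1 ⇒ 1 3 10 8 11 12 9
done. lo=1 hi=1; data=1 3 10 8 11 12 9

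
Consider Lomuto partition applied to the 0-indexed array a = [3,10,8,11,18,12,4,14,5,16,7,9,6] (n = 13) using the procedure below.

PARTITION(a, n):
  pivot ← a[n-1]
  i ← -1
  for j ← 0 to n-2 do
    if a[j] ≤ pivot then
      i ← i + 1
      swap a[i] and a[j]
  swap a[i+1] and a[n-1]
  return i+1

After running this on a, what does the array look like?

pivot=6, i=-1
j=0: 3≤6, i=0, swap(0,0) ⇒ [3,10,8,11,18,12,4,14,5,16,7,9,6]
j=1: 10>6, skip
j=2: 8>6, skip
j=3: 11>6, skip
j=4: 18>6, skip
j=5: 12>6, skip
j=6: 4≤6, i=1, swap(1,6) ⇒ [3,4,8,11,18,12,10,14,5,16,7,9,6]
j=7: 14>6, skip
j=8: 5≤6, i=2, swap(2,8) ⇒ [3,4,5,11,18,12,10,14,8,16,7,9,6]
j=9: 16>6, skip
j=10: 7>6, skip
j=11: 9>6, skip
swap(3,12) ⇒ [3,4,5,6,18,12,10,14,8,16,7,9,11]; return 3

[3,4,5,6,18,12,10,14,8,16,7,9,11]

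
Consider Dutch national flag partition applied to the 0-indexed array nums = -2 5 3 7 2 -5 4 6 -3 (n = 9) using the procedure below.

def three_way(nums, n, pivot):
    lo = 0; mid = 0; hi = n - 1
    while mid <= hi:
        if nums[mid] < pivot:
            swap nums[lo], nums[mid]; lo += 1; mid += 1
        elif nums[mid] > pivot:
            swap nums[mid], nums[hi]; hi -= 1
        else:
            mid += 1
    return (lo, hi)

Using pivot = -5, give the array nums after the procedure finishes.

lo=0 mid=0 hi=8
-2>-5: swap(0,8), hi=7 ⇒ -3 5 3 7 2 -5 4 6 -2
-3>-5: swap(0,7), hi=6 ⇒ 6 5 3 7 2 -5 4 -3 -2
6>-5: swap(0,6), hi=5 ⇒ 4 5 3 7 2 -5 6 -3 -2
4>-5: swap(0,5), hi=4 ⇒ -5 5 3 7 2 4 6 -3 -2
-5=-5: mid=1
5>-5: swap(1,4), hi=3 ⇒ -5 2 3 7 5 4 6 -3 -2
2>-5: swap(1,3), hi=2 ⇒ -5 7 3 2 5 4 6 -3 -2
7>-5: swap(1,2), hi=1 ⇒ -5 3 7 2 5 4 6 -3 -2
3>-5: swap(1,1), hi=0 ⇒ -5 3 7 2 5 4 6 -3 -2
done. lo=0 hi=0; nums=-5 3 7 2 5 4 6 -3 -2

-5 3 7 2 5 4 6 -3 -2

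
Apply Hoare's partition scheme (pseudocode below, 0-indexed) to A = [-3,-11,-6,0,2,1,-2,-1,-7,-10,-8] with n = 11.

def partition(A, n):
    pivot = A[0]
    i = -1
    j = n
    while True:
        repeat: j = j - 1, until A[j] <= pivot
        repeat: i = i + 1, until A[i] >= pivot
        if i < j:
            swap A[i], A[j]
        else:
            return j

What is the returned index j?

4

pivot = A[0] = -3; i = -1, j = 11
j→10 (A[10]=-8≤-3), i→0 (A[0]=-3≥-3); i<j, swap → [-8,-11,-6,0,2,1,-2,-1,-7,-10,-3]
j→9 (A[9]=-10≤-3), i→3 (A[3]=0≥-3); i<j, swap → [-8,-11,-6,-10,2,1,-2,-1,-7,0,-3]
j→8 (A[8]=-7≤-3), i→4 (A[4]=2≥-3); i<j, swap → [-8,-11,-6,-10,-7,1,-2,-1,2,0,-3]
j→4, i→5; i≥j, return j=4. A = [-8,-11,-6,-10,-7,1,-2,-1,2,0,-3]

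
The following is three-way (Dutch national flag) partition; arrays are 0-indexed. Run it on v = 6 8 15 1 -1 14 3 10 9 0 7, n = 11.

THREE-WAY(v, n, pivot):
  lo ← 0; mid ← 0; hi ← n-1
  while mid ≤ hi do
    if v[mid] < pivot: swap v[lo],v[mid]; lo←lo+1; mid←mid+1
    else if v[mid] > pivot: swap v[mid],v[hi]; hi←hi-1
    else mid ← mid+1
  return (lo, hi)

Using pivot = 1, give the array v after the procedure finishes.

0 -1 1 15 14 3 10 9 8 7 6

pivot = 1; lo=0, mid=0, hi=10
v[mid]=6>1: swap v[0],v[10]; hi=9 → 7 8 15 1 -1 14 3 10 9 0 6
v[mid]=7>1: swap v[0],v[9]; hi=8 → 0 8 15 1 -1 14 3 10 9 7 6
v[mid]=0<1: swap v[0],v[0]; lo=1,mid=1 → 0 8 15 1 -1 14 3 10 9 7 6
v[mid]=8>1: swap v[1],v[8]; hi=7 → 0 9 15 1 -1 14 3 10 8 7 6
v[mid]=9>1: swap v[1],v[7]; hi=6 → 0 10 15 1 -1 14 3 9 8 7 6
v[mid]=10>1: swap v[1],v[6]; hi=5 → 0 3 15 1 -1 14 10 9 8 7 6
v[mid]=3>1: swap v[1],v[5]; hi=4 → 0 14 15 1 -1 3 10 9 8 7 6
v[mid]=14>1: swap v[1],v[4]; hi=3 → 0 -1 15 1 14 3 10 9 8 7 6
v[mid]=-1<1: swap v[1],v[1]; lo=2,mid=2 → 0 -1 15 1 14 3 10 9 8 7 6
v[mid]=15>1: swap v[2],v[3]; hi=2 → 0 -1 1 15 14 3 10 9 8 7 6
v[mid]=1=1: mid=3
end: lo=2, hi=2; v = 0 -1 1 15 14 3 10 9 8 7 6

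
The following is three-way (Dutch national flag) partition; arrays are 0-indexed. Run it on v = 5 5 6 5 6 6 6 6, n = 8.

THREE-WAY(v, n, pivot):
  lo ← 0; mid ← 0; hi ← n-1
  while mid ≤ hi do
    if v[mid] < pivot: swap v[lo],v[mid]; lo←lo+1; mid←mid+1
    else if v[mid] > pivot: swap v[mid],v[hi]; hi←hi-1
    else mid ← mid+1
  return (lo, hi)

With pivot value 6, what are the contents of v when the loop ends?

lo=0 mid=0 hi=7
5<6: swap(0,0), lo=1 mid=1 ⇒ 5 5 6 5 6 6 6 6
5<6: swap(1,1), lo=2 mid=2 ⇒ 5 5 6 5 6 6 6 6
6=6: mid=3
5<6: swap(2,3), lo=3 mid=4 ⇒ 5 5 5 6 6 6 6 6
6=6: mid=5
6=6: mid=6
6=6: mid=7
6=6: mid=8
done. lo=3 hi=7; v=5 5 5 6 6 6 6 6

5 5 5 6 6 6 6 6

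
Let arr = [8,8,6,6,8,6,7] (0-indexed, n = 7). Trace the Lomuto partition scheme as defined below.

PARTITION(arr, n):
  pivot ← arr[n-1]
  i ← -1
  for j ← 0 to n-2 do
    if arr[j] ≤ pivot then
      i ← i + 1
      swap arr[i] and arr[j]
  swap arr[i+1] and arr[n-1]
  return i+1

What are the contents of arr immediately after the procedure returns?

pivot = arr[6] = 7; i = -1
j=0: arr[0]=8 > 7 → no swap
j=1: arr[1]=8 > 7 → no swap
j=2: arr[2]=6 ≤ 7 → i=0, swap arr[0],arr[2] → [6,8,8,6,8,6,7]
j=3: arr[3]=6 ≤ 7 → i=1, swap arr[1],arr[3] → [6,6,8,8,8,6,7]
j=4: arr[4]=8 > 7 → no swap
j=5: arr[5]=6 ≤ 7 → i=2, swap arr[2],arr[5] → [6,6,6,8,8,8,7]
final swap arr[3],arr[6] → [6,6,6,7,8,8,8]; return 3

[6,6,6,7,8,8,8]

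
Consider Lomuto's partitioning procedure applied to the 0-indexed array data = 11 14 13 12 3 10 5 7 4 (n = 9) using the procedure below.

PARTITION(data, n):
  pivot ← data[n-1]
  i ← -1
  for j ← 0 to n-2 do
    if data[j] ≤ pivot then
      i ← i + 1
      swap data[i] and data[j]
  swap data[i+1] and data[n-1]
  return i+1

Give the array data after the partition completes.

pivot=4, i=-1
j=0: 11>4, skip
j=1: 14>4, skip
j=2: 13>4, skip
j=3: 12>4, skip
j=4: 3≤4, i=0, swap(0,4) ⇒ 3 14 13 12 11 10 5 7 4
j=5: 10>4, skip
j=6: 5>4, skip
j=7: 7>4, skip
swap(1,8) ⇒ 3 4 13 12 11 10 5 7 14; return 1

3 4 13 12 11 10 5 7 14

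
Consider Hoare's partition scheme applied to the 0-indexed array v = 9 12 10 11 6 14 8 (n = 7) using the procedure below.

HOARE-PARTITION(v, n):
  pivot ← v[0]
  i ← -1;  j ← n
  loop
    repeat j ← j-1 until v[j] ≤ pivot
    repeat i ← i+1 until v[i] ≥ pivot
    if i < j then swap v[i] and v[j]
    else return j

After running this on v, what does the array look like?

8 6 10 11 12 14 9

pivot = v[0] = 9; i = -1, j = 7
j→6 (v[6]=8≤9), i→0 (v[0]=9≥9); i<j, swap → 8 12 10 11 6 14 9
j→4 (v[4]=6≤9), i→1 (v[1]=12≥9); i<j, swap → 8 6 10 11 12 14 9
j→1, i→2; i≥j, return j=1. v = 8 6 10 11 12 14 9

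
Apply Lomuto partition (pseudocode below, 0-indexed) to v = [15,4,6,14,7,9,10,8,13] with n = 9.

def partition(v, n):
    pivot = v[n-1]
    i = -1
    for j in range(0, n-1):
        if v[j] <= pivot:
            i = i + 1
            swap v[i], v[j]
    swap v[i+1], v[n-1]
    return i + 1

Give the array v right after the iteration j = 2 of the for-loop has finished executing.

[4,6,15,14,7,9,10,8,13]

pivot=13, i=-1
j=0: 15>13, skip
j=1: 4≤13, i=0, swap(0,1) ⇒ [4,15,6,14,7,9,10,8,13]
j=2: 6≤13, i=1, swap(1,2) ⇒ [4,6,15,14,7,9,10,8,13]
(after j=2) v = [4,6,15,14,7,9,10,8,13]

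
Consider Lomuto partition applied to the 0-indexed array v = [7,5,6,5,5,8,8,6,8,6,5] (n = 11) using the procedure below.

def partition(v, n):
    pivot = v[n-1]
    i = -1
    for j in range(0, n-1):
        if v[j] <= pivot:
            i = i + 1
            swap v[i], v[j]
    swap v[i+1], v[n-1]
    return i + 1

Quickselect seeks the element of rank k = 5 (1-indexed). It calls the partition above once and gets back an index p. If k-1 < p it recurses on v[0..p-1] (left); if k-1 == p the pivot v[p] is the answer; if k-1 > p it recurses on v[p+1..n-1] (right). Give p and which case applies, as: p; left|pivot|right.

3; right

pivot = v[10] = 5; i = -1
j=0: v[0]=7 > 5 → no swap
j=1: v[1]=5 ≤ 5 → i=0, swap v[0],v[1] → [5,7,6,5,5,8,8,6,8,6,5]
j=2: v[2]=6 > 5 → no swap
j=3: v[3]=5 ≤ 5 → i=1, swap v[1],v[3] → [5,5,6,7,5,8,8,6,8,6,5]
j=4: v[4]=5 ≤ 5 → i=2, swap v[2],v[4] → [5,5,5,7,6,8,8,6,8,6,5]
j=5: v[5]=8 > 5 → no swap
j=6: v[6]=8 > 5 → no swap
j=7: v[7]=6 > 5 → no swap
j=8: v[8]=8 > 5 → no swap
j=9: v[9]=6 > 5 → no swap
final swap v[3],v[10] → [5,5,5,5,6,8,8,6,8,6,7]; return 3
p = 3; k-1 = 4 > 3 ⇒ right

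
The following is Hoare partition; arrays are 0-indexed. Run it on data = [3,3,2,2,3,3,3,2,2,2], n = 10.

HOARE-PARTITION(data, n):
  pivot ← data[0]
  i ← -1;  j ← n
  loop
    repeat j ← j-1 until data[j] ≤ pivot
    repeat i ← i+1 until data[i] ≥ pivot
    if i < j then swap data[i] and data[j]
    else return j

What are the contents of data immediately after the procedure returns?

pivot = data[0] = 3; i = -1, j = 10
j→9 (data[9]=2≤3), i→0 (data[0]=3≥3); i<j, swap → [2,3,2,2,3,3,3,2,2,3]
j→8 (data[8]=2≤3), i→1 (data[1]=3≥3); i<j, swap → [2,2,2,2,3,3,3,2,3,3]
j→7 (data[7]=2≤3), i→4 (data[4]=3≥3); i<j, swap → [2,2,2,2,2,3,3,3,3,3]
j→6 (data[6]=3≤3), i→5 (data[5]=3≥3); i<j, swap → [2,2,2,2,2,3,3,3,3,3]
j→5, i→6; i≥j, return j=5. data = [2,2,2,2,2,3,3,3,3,3]

[2,2,2,2,2,3,3,3,3,3]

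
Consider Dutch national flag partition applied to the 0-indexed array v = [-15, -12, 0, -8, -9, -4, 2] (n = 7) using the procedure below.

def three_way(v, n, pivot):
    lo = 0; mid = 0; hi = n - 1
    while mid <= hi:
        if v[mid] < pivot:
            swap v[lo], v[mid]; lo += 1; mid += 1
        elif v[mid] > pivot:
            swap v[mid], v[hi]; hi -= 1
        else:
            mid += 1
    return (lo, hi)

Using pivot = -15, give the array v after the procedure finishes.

lo=0 mid=0 hi=6
-15=-15: mid=1
-12>-15: swap(1,6), hi=5 ⇒ [-15, 2, 0, -8, -9, -4, -12]
2>-15: swap(1,5), hi=4 ⇒ [-15, -4, 0, -8, -9, 2, -12]
-4>-15: swap(1,4), hi=3 ⇒ [-15, -9, 0, -8, -4, 2, -12]
-9>-15: swap(1,3), hi=2 ⇒ [-15, -8, 0, -9, -4, 2, -12]
-8>-15: swap(1,2), hi=1 ⇒ [-15, 0, -8, -9, -4, 2, -12]
0>-15: swap(1,1), hi=0 ⇒ [-15, 0, -8, -9, -4, 2, -12]
done. lo=0 hi=0; v=[-15, 0, -8, -9, -4, 2, -12]

[-15, 0, -8, -9, -4, 2, -12]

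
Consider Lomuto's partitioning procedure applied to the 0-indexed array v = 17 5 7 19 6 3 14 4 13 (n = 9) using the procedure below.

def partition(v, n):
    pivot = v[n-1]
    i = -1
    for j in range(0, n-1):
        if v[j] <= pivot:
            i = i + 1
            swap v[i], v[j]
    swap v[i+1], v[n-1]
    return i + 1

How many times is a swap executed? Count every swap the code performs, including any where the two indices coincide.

pivot=13, i=-1
j=0: 17>13, skip
j=1: 5≤13, i=0, swap(0,1) ⇒ 5 17 7 19 6 3 14 4 13
j=2: 7≤13, i=1, swap(1,2) ⇒ 5 7 17 19 6 3 14 4 13
j=3: 19>13, skip
j=4: 6≤13, i=2, swap(2,4) ⇒ 5 7 6 19 17 3 14 4 13
j=5: 3≤13, i=3, swap(3,5) ⇒ 5 7 6 3 17 19 14 4 13
j=6: 14>13, skip
j=7: 4≤13, i=4, swap(4,7) ⇒ 5 7 6 3 4 19 14 17 13
swap(5,8) ⇒ 5 7 6 3 4 13 14 17 19; return 5

6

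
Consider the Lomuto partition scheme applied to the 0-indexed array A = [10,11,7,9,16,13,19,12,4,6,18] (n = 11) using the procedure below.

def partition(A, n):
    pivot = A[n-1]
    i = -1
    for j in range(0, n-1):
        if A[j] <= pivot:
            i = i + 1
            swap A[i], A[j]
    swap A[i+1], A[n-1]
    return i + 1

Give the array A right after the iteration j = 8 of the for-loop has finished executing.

[10,11,7,9,16,13,12,4,19,6,18]

pivot = A[10] = 18; i = -1
j=0: A[0]=10 ≤ 18 → i=0, swap A[0],A[0] (no change) → [10,11,7,9,16,13,19,12,4,6,18]
j=1: A[1]=11 ≤ 18 → i=1, swap A[1],A[1] (no change) → [10,11,7,9,16,13,19,12,4,6,18]
j=2: A[2]=7 ≤ 18 → i=2, swap A[2],A[2] (no change) → [10,11,7,9,16,13,19,12,4,6,18]
j=3: A[3]=9 ≤ 18 → i=3, swap A[3],A[3] (no change) → [10,11,7,9,16,13,19,12,4,6,18]
j=4: A[4]=16 ≤ 18 → i=4, swap A[4],A[4] (no change) → [10,11,7,9,16,13,19,12,4,6,18]
j=5: A[5]=13 ≤ 18 → i=5, swap A[5],A[5] (no change) → [10,11,7,9,16,13,19,12,4,6,18]
j=6: A[6]=19 > 18 → no swap
j=7: A[7]=12 ≤ 18 → i=6, swap A[6],A[7] → [10,11,7,9,16,13,12,19,4,6,18]
j=8: A[8]=4 ≤ 18 → i=7, swap A[7],A[8] → [10,11,7,9,16,13,12,4,19,6,18]
(after j=8) A = [10,11,7,9,16,13,12,4,19,6,18]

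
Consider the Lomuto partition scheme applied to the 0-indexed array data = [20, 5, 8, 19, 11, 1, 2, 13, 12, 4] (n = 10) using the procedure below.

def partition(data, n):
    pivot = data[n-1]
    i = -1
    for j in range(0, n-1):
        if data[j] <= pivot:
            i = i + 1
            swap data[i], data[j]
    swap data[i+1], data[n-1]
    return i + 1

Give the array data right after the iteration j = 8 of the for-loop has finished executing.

pivot = data[9] = 4; i = -1
j=0: data[0]=20 > 4 → no swap
j=1: data[1]=5 > 4 → no swap
j=2: data[2]=8 > 4 → no swap
j=3: data[3]=19 > 4 → no swap
j=4: data[4]=11 > 4 → no swap
j=5: data[5]=1 ≤ 4 → i=0, swap data[0],data[5] → [1, 5, 8, 19, 11, 20, 2, 13, 12, 4]
j=6: data[6]=2 ≤ 4 → i=1, swap data[1],data[6] → [1, 2, 8, 19, 11, 20, 5, 13, 12, 4]
j=7: data[7]=13 > 4 → no swap
j=8: data[8]=12 > 4 → no swap
(after j=8) data = [1, 2, 8, 19, 11, 20, 5, 13, 12, 4]

[1, 2, 8, 19, 11, 20, 5, 13, 12, 4]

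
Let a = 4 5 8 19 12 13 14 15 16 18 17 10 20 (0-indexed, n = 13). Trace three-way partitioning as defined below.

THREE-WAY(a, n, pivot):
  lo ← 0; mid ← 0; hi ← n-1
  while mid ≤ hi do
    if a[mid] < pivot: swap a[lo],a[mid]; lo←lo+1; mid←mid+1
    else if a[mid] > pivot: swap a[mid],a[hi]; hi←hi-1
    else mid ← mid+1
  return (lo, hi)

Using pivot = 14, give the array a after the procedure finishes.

lo=0 mid=0 hi=12
4<14: swap(0,0), lo=1 mid=1 ⇒ 4 5 8 19 12 13 14 15 16 18 17 10 20
5<14: swap(1,1), lo=2 mid=2 ⇒ 4 5 8 19 12 13 14 15 16 18 17 10 20
8<14: swap(2,2), lo=3 mid=3 ⇒ 4 5 8 19 12 13 14 15 16 18 17 10 20
19>14: swap(3,12), hi=11 ⇒ 4 5 8 20 12 13 14 15 16 18 17 10 19
20>14: swap(3,11), hi=10 ⇒ 4 5 8 10 12 13 14 15 16 18 17 20 19
10<14: swap(3,3), lo=4 mid=4 ⇒ 4 5 8 10 12 13 14 15 16 18 17 20 19
12<14: swap(4,4), lo=5 mid=5 ⇒ 4 5 8 10 12 13 14 15 16 18 17 20 19
13<14: swap(5,5), lo=6 mid=6 ⇒ 4 5 8 10 12 13 14 15 16 18 17 20 19
14=14: mid=7
15>14: swap(7,10), hi=9 ⇒ 4 5 8 10 12 13 14 17 16 18 15 20 19
17>14: swap(7,9), hi=8 ⇒ 4 5 8 10 12 13 14 18 16 17 15 20 19
18>14: swap(7,8), hi=7 ⇒ 4 5 8 10 12 13 14 16 18 17 15 20 19
16>14: swap(7,7), hi=6 ⇒ 4 5 8 10 12 13 14 16 18 17 15 20 19
done. lo=6 hi=6; a=4 5 8 10 12 13 14 16 18 17 15 20 19

4 5 8 10 12 13 14 16 18 17 15 20 19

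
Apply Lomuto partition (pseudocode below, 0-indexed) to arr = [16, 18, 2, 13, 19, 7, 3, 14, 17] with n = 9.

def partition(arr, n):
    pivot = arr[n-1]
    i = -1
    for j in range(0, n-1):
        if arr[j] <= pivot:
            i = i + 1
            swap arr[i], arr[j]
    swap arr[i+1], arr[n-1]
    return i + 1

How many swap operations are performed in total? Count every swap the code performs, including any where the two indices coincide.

pivot = arr[8] = 17; i = -1
j=0: arr[0]=16 ≤ 17 → i=0, swap arr[0],arr[0] (no change) → [16, 18, 2, 13, 19, 7, 3, 14, 17]
j=1: arr[1]=18 > 17 → no swap
j=2: arr[2]=2 ≤ 17 → i=1, swap arr[1],arr[2] → [16, 2, 18, 13, 19, 7, 3, 14, 17]
j=3: arr[3]=13 ≤ 17 → i=2, swap arr[2],arr[3] → [16, 2, 13, 18, 19, 7, 3, 14, 17]
j=4: arr[4]=19 > 17 → no swap
j=5: arr[5]=7 ≤ 17 → i=3, swap arr[3],arr[5] → [16, 2, 13, 7, 19, 18, 3, 14, 17]
j=6: arr[6]=3 ≤ 17 → i=4, swap arr[4],arr[6] → [16, 2, 13, 7, 3, 18, 19, 14, 17]
j=7: arr[7]=14 ≤ 17 → i=5, swap arr[5],arr[7] → [16, 2, 13, 7, 3, 14, 19, 18, 17]
final swap arr[6],arr[8] → [16, 2, 13, 7, 3, 14, 17, 18, 19]; return 6

7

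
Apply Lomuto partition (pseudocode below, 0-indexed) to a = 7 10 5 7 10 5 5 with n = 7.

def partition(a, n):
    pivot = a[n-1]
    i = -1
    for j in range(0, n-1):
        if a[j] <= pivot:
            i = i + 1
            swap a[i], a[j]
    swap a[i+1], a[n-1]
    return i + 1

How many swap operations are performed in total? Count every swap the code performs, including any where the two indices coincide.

pivot = a[6] = 5; i = -1
j=0: a[0]=7 > 5 → no swap
j=1: a[1]=10 > 5 → no swap
j=2: a[2]=5 ≤ 5 → i=0, swap a[0],a[2] → 5 10 7 7 10 5 5
j=3: a[3]=7 > 5 → no swap
j=4: a[4]=10 > 5 → no swap
j=5: a[5]=5 ≤ 5 → i=1, swap a[1],a[5] → 5 5 7 7 10 10 5
final swap a[2],a[6] → 5 5 5 7 10 10 7; return 2

3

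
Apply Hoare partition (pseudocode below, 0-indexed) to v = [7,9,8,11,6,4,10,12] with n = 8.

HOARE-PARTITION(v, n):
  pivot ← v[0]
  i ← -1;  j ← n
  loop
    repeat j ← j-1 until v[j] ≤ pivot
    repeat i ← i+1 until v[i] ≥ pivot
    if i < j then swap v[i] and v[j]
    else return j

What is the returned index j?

pivot = v[0] = 7; i = -1, j = 8
j→5 (v[5]=4≤7), i→0 (v[0]=7≥7); i<j, swap → [4,9,8,11,6,7,10,12]
j→4 (v[4]=6≤7), i→1 (v[1]=9≥7); i<j, swap → [4,6,8,11,9,7,10,12]
j→1, i→2; i≥j, return j=1. v = [4,6,8,11,9,7,10,12]

1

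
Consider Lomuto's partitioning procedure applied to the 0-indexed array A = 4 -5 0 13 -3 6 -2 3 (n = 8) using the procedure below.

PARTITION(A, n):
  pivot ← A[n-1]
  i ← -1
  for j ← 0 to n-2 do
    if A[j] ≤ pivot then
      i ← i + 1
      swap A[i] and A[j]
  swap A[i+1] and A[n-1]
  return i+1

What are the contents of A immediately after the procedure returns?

-5 0 -3 -2 3 6 13 4

pivot = A[7] = 3; i = -1
j=0: A[0]=4 > 3 → no swap
j=1: A[1]=-5 ≤ 3 → i=0, swap A[0],A[1] → -5 4 0 13 -3 6 -2 3
j=2: A[2]=0 ≤ 3 → i=1, swap A[1],A[2] → -5 0 4 13 -3 6 -2 3
j=3: A[3]=13 > 3 → no swap
j=4: A[4]=-3 ≤ 3 → i=2, swap A[2],A[4] → -5 0 -3 13 4 6 -2 3
j=5: A[5]=6 > 3 → no swap
j=6: A[6]=-2 ≤ 3 → i=3, swap A[3],A[6] → -5 0 -3 -2 4 6 13 3
final swap A[4],A[7] → -5 0 -3 -2 3 6 13 4; return 4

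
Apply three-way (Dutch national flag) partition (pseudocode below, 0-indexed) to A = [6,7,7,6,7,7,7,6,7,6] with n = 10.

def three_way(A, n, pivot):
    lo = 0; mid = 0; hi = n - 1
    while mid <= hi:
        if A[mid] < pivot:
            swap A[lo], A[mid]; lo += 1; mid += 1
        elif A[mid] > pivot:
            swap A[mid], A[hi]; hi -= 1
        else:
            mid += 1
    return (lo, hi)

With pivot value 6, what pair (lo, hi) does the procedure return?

lo=0 mid=0 hi=9
6=6: mid=1
7>6: swap(1,9), hi=8 ⇒ [6,6,7,6,7,7,7,6,7,7]
6=6: mid=2
7>6: swap(2,8), hi=7 ⇒ [6,6,7,6,7,7,7,6,7,7]
7>6: swap(2,7), hi=6 ⇒ [6,6,6,6,7,7,7,7,7,7]
6=6: mid=3
6=6: mid=4
7>6: swap(4,6), hi=5 ⇒ [6,6,6,6,7,7,7,7,7,7]
7>6: swap(4,5), hi=4 ⇒ [6,6,6,6,7,7,7,7,7,7]
7>6: swap(4,4), hi=3 ⇒ [6,6,6,6,7,7,7,7,7,7]
done. lo=0 hi=3; A=[6,6,6,6,7,7,7,7,7,7]

(0, 3)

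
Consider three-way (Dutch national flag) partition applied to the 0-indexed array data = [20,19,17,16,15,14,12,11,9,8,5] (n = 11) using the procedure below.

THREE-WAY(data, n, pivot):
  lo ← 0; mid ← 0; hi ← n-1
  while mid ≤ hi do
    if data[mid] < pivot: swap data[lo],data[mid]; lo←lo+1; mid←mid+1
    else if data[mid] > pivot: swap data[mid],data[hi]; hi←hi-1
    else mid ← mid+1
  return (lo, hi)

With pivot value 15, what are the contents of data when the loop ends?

pivot = 15; lo=0, mid=0, hi=10
data[mid]=20>15: swap data[0],data[10]; hi=9 → [5,19,17,16,15,14,12,11,9,8,20]
data[mid]=5<15: swap data[0],data[0]; lo=1,mid=1 → [5,19,17,16,15,14,12,11,9,8,20]
data[mid]=19>15: swap data[1],data[9]; hi=8 → [5,8,17,16,15,14,12,11,9,19,20]
data[mid]=8<15: swap data[1],data[1]; lo=2,mid=2 → [5,8,17,16,15,14,12,11,9,19,20]
data[mid]=17>15: swap data[2],data[8]; hi=7 → [5,8,9,16,15,14,12,11,17,19,20]
data[mid]=9<15: swap data[2],data[2]; lo=3,mid=3 → [5,8,9,16,15,14,12,11,17,19,20]
data[mid]=16>15: swap data[3],data[7]; hi=6 → [5,8,9,11,15,14,12,16,17,19,20]
data[mid]=11<15: swap data[3],data[3]; lo=4,mid=4 → [5,8,9,11,15,14,12,16,17,19,20]
data[mid]=15=15: mid=5
data[mid]=14<15: swap data[4],data[5]; lo=5,mid=6 → [5,8,9,11,14,15,12,16,17,19,20]
data[mid]=12<15: swap data[5],data[6]; lo=6,mid=7 → [5,8,9,11,14,12,15,16,17,19,20]
end: lo=6, hi=6; data = [5,8,9,11,14,12,15,16,17,19,20]

[5,8,9,11,14,12,15,16,17,19,20]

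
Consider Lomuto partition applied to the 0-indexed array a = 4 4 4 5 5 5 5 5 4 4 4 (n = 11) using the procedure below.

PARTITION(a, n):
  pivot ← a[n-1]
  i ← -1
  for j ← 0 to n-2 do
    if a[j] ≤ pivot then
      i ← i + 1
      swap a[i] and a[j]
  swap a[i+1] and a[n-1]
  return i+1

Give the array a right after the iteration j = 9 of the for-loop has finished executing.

pivot=4, i=-1
j=0: 4≤4, i=0, swap(0,0) ⇒ 4 4 4 5 5 5 5 5 4 4 4
j=1: 4≤4, i=1, swap(1,1) ⇒ 4 4 4 5 5 5 5 5 4 4 4
j=2: 4≤4, i=2, swap(2,2) ⇒ 4 4 4 5 5 5 5 5 4 4 4
j=3: 5>4, skip
j=4: 5>4, skip
j=5: 5>4, skip
j=6: 5>4, skip
j=7: 5>4, skip
j=8: 4≤4, i=3, swap(3,8) ⇒ 4 4 4 4 5 5 5 5 5 4 4
j=9: 4≤4, i=4, swap(4,9) ⇒ 4 4 4 4 4 5 5 5 5 5 4
(after j=9) a = 4 4 4 4 4 5 5 5 5 5 4

4 4 4 4 4 5 5 5 5 5 4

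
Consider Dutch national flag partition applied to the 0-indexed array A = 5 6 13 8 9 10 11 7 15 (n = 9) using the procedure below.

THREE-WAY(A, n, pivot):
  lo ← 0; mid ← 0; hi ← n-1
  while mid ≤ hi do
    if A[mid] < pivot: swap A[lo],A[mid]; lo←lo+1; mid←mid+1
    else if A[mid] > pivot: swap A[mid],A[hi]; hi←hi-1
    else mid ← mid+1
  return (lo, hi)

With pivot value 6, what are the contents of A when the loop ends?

pivot = 6; lo=0, mid=0, hi=8
A[mid]=5<6: swap A[0],A[0]; lo=1,mid=1 → 5 6 13 8 9 10 11 7 15
A[mid]=6=6: mid=2
A[mid]=13>6: swap A[2],A[8]; hi=7 → 5 6 15 8 9 10 11 7 13
A[mid]=15>6: swap A[2],A[7]; hi=6 → 5 6 7 8 9 10 11 15 13
A[mid]=7>6: swap A[2],A[6]; hi=5 → 5 6 11 8 9 10 7 15 13
A[mid]=11>6: swap A[2],A[5]; hi=4 → 5 6 10 8 9 11 7 15 13
A[mid]=10>6: swap A[2],A[4]; hi=3 → 5 6 9 8 10 11 7 15 13
A[mid]=9>6: swap A[2],A[3]; hi=2 → 5 6 8 9 10 11 7 15 13
A[mid]=8>6: swap A[2],A[2]; hi=1 → 5 6 8 9 10 11 7 15 13
end: lo=1, hi=1; A = 5 6 8 9 10 11 7 15 13

5 6 8 9 10 11 7 15 13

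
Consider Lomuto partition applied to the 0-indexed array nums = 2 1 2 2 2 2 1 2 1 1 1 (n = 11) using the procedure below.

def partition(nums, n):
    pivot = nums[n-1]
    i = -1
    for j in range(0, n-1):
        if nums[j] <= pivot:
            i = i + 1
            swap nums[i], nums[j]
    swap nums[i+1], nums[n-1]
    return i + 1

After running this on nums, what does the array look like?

pivot=1, i=-1
j=0: 2>1, skip
j=1: 1≤1, i=0, swap(0,1) ⇒ 1 2 2 2 2 2 1 2 1 1 1
j=2: 2>1, skip
j=3: 2>1, skip
j=4: 2>1, skip
j=5: 2>1, skip
j=6: 1≤1, i=1, swap(1,6) ⇒ 1 1 2 2 2 2 2 2 1 1 1
j=7: 2>1, skip
j=8: 1≤1, i=2, swap(2,8) ⇒ 1 1 1 2 2 2 2 2 2 1 1
j=9: 1≤1, i=3, swap(3,9) ⇒ 1 1 1 1 2 2 2 2 2 2 1
swap(4,10) ⇒ 1 1 1 1 1 2 2 2 2 2 2; return 4

1 1 1 1 1 2 2 2 2 2 2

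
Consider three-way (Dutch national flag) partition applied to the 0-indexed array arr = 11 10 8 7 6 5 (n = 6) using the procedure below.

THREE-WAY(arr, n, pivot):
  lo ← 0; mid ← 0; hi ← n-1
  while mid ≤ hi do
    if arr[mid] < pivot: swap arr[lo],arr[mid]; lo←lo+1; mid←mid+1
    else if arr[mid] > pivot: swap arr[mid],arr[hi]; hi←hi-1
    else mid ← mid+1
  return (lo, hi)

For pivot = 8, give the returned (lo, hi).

lo=0 mid=0 hi=5
11>8: swap(0,5), hi=4 ⇒ 5 10 8 7 6 11
5<8: swap(0,0), lo=1 mid=1 ⇒ 5 10 8 7 6 11
10>8: swap(1,4), hi=3 ⇒ 5 6 8 7 10 11
6<8: swap(1,1), lo=2 mid=2 ⇒ 5 6 8 7 10 11
8=8: mid=3
7<8: swap(2,3), lo=3 mid=4 ⇒ 5 6 7 8 10 11
done. lo=3 hi=3; arr=5 6 7 8 10 11

(3, 3)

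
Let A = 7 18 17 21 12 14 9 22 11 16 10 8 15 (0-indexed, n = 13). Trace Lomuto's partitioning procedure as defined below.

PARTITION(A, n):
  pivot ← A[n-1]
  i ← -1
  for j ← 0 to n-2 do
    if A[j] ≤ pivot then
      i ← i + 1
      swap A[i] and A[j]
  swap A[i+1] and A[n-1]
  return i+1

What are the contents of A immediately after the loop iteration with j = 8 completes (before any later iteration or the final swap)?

7 12 14 9 11 17 21 22 18 16 10 8 15

pivot = A[12] = 15; i = -1
j=0: A[0]=7 ≤ 15 → i=0, swap A[0],A[0] (no change) → 7 18 17 21 12 14 9 22 11 16 10 8 15
j=1: A[1]=18 > 15 → no swap
j=2: A[2]=17 > 15 → no swap
j=3: A[3]=21 > 15 → no swap
j=4: A[4]=12 ≤ 15 → i=1, swap A[1],A[4] → 7 12 17 21 18 14 9 22 11 16 10 8 15
j=5: A[5]=14 ≤ 15 → i=2, swap A[2],A[5] → 7 12 14 21 18 17 9 22 11 16 10 8 15
j=6: A[6]=9 ≤ 15 → i=3, swap A[3],A[6] → 7 12 14 9 18 17 21 22 11 16 10 8 15
j=7: A[7]=22 > 15 → no swap
j=8: A[8]=11 ≤ 15 → i=4, swap A[4],A[8] → 7 12 14 9 11 17 21 22 18 16 10 8 15
(after j=8) A = 7 12 14 9 11 17 21 22 18 16 10 8 15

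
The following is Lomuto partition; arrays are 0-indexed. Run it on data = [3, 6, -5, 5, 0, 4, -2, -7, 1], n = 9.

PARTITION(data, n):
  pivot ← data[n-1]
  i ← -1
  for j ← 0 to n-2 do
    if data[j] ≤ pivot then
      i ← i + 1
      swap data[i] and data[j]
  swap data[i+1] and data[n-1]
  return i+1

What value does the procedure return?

4

pivot = data[8] = 1; i = -1
j=0: data[0]=3 > 1 → no swap
j=1: data[1]=6 > 1 → no swap
j=2: data[2]=-5 ≤ 1 → i=0, swap data[0],data[2] → [-5, 6, 3, 5, 0, 4, -2, -7, 1]
j=3: data[3]=5 > 1 → no swap
j=4: data[4]=0 ≤ 1 → i=1, swap data[1],data[4] → [-5, 0, 3, 5, 6, 4, -2, -7, 1]
j=5: data[5]=4 > 1 → no swap
j=6: data[6]=-2 ≤ 1 → i=2, swap data[2],data[6] → [-5, 0, -2, 5, 6, 4, 3, -7, 1]
j=7: data[7]=-7 ≤ 1 → i=3, swap data[3],data[7] → [-5, 0, -2, -7, 6, 4, 3, 5, 1]
final swap data[4],data[8] → [-5, 0, -2, -7, 1, 4, 3, 5, 6]; return 4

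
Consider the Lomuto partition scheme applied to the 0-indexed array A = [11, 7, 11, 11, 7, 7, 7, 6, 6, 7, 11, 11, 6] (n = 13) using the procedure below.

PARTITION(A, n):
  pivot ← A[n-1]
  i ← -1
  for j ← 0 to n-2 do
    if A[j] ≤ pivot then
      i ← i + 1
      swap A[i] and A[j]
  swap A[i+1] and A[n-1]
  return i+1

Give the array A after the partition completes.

[6, 6, 6, 11, 7, 7, 7, 11, 7, 7, 11, 11, 11]

pivot = A[12] = 6; i = -1
j=0: A[0]=11 > 6 → no swap
j=1: A[1]=7 > 6 → no swap
j=2: A[2]=11 > 6 → no swap
j=3: A[3]=11 > 6 → no swap
j=4: A[4]=7 > 6 → no swap
j=5: A[5]=7 > 6 → no swap
j=6: A[6]=7 > 6 → no swap
j=7: A[7]=6 ≤ 6 → i=0, swap A[0],A[7] → [6, 7, 11, 11, 7, 7, 7, 11, 6, 7, 11, 11, 6]
j=8: A[8]=6 ≤ 6 → i=1, swap A[1],A[8] → [6, 6, 11, 11, 7, 7, 7, 11, 7, 7, 11, 11, 6]
j=9: A[9]=7 > 6 → no swap
j=10: A[10]=11 > 6 → no swap
j=11: A[11]=11 > 6 → no swap
final swap A[2],A[12] → [6, 6, 6, 11, 7, 7, 7, 11, 7, 7, 11, 11, 11]; return 2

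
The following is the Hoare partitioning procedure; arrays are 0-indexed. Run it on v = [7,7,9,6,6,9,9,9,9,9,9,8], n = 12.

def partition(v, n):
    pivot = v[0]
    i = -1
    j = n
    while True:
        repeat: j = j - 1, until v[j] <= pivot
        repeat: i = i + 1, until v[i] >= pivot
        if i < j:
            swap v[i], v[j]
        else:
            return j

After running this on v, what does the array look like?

[6,6,9,7,7,9,9,9,9,9,9,8]

pivot=7
j stops at 4 (6), i stops at 0 (7); swap ⇒ [6,7,9,6,7,9,9,9,9,9,9,8]
j stops at 3 (6), i stops at 1 (7); swap ⇒ [6,6,9,7,7,9,9,9,9,9,9,8]
j stops at 1, i stops at 2; i≥j ⇒ return 1. v=[6,6,9,7,7,9,9,9,9,9,9,8]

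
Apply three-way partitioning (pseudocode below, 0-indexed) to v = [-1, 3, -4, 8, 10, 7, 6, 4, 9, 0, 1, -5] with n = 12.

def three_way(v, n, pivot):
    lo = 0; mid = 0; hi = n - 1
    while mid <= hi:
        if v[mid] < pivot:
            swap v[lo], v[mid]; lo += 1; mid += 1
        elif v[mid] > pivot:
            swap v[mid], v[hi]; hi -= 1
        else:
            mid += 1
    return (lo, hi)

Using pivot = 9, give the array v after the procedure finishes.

[-1, 3, -4, 8, -5, 7, 6, 4, 0, 1, 9, 10]

pivot = 9; lo=0, mid=0, hi=11
v[mid]=-1<9: swap v[0],v[0]; lo=1,mid=1 → [-1, 3, -4, 8, 10, 7, 6, 4, 9, 0, 1, -5]
v[mid]=3<9: swap v[1],v[1]; lo=2,mid=2 → [-1, 3, -4, 8, 10, 7, 6, 4, 9, 0, 1, -5]
v[mid]=-4<9: swap v[2],v[2]; lo=3,mid=3 → [-1, 3, -4, 8, 10, 7, 6, 4, 9, 0, 1, -5]
v[mid]=8<9: swap v[3],v[3]; lo=4,mid=4 → [-1, 3, -4, 8, 10, 7, 6, 4, 9, 0, 1, -5]
v[mid]=10>9: swap v[4],v[11]; hi=10 → [-1, 3, -4, 8, -5, 7, 6, 4, 9, 0, 1, 10]
v[mid]=-5<9: swap v[4],v[4]; lo=5,mid=5 → [-1, 3, -4, 8, -5, 7, 6, 4, 9, 0, 1, 10]
v[mid]=7<9: swap v[5],v[5]; lo=6,mid=6 → [-1, 3, -4, 8, -5, 7, 6, 4, 9, 0, 1, 10]
v[mid]=6<9: swap v[6],v[6]; lo=7,mid=7 → [-1, 3, -4, 8, -5, 7, 6, 4, 9, 0, 1, 10]
v[mid]=4<9: swap v[7],v[7]; lo=8,mid=8 → [-1, 3, -4, 8, -5, 7, 6, 4, 9, 0, 1, 10]
v[mid]=9=9: mid=9
v[mid]=0<9: swap v[8],v[9]; lo=9,mid=10 → [-1, 3, -4, 8, -5, 7, 6, 4, 0, 9, 1, 10]
v[mid]=1<9: swap v[9],v[10]; lo=10,mid=11 → [-1, 3, -4, 8, -5, 7, 6, 4, 0, 1, 9, 10]
end: lo=10, hi=10; v = [-1, 3, -4, 8, -5, 7, 6, 4, 0, 1, 9, 10]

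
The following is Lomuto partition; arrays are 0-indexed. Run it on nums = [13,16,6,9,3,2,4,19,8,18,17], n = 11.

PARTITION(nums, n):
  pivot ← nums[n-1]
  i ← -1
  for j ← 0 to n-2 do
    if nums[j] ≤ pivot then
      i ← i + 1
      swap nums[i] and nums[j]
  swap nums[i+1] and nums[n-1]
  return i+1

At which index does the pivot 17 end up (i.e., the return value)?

pivot = nums[10] = 17; i = -1
j=0: nums[0]=13 ≤ 17 → i=0, swap nums[0],nums[0] (no change) → [13,16,6,9,3,2,4,19,8,18,17]
j=1: nums[1]=16 ≤ 17 → i=1, swap nums[1],nums[1] (no change) → [13,16,6,9,3,2,4,19,8,18,17]
j=2: nums[2]=6 ≤ 17 → i=2, swap nums[2],nums[2] (no change) → [13,16,6,9,3,2,4,19,8,18,17]
j=3: nums[3]=9 ≤ 17 → i=3, swap nums[3],nums[3] (no change) → [13,16,6,9,3,2,4,19,8,18,17]
j=4: nums[4]=3 ≤ 17 → i=4, swap nums[4],nums[4] (no change) → [13,16,6,9,3,2,4,19,8,18,17]
j=5: nums[5]=2 ≤ 17 → i=5, swap nums[5],nums[5] (no change) → [13,16,6,9,3,2,4,19,8,18,17]
j=6: nums[6]=4 ≤ 17 → i=6, swap nums[6],nums[6] (no change) → [13,16,6,9,3,2,4,19,8,18,17]
j=7: nums[7]=19 > 17 → no swap
j=8: nums[8]=8 ≤ 17 → i=7, swap nums[7],nums[8] → [13,16,6,9,3,2,4,8,19,18,17]
j=9: nums[9]=18 > 17 → no swap
final swap nums[8],nums[10] → [13,16,6,9,3,2,4,8,17,18,19]; return 8

8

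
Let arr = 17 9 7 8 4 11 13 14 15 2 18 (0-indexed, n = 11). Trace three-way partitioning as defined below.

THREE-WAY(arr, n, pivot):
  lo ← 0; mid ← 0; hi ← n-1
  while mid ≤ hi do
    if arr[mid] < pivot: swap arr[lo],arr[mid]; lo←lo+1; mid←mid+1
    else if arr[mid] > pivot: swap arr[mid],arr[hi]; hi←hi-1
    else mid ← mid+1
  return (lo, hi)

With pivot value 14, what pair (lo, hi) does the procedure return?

pivot = 14; lo=0, mid=0, hi=10
arr[mid]=17>14: swap arr[0],arr[10]; hi=9 → 18 9 7 8 4 11 13 14 15 2 17
arr[mid]=18>14: swap arr[0],arr[9]; hi=8 → 2 9 7 8 4 11 13 14 15 18 17
arr[mid]=2<14: swap arr[0],arr[0]; lo=1,mid=1 → 2 9 7 8 4 11 13 14 15 18 17
arr[mid]=9<14: swap arr[1],arr[1]; lo=2,mid=2 → 2 9 7 8 4 11 13 14 15 18 17
arr[mid]=7<14: swap arr[2],arr[2]; lo=3,mid=3 → 2 9 7 8 4 11 13 14 15 18 17
arr[mid]=8<14: swap arr[3],arr[3]; lo=4,mid=4 → 2 9 7 8 4 11 13 14 15 18 17
arr[mid]=4<14: swap arr[4],arr[4]; lo=5,mid=5 → 2 9 7 8 4 11 13 14 15 18 17
arr[mid]=11<14: swap arr[5],arr[5]; lo=6,mid=6 → 2 9 7 8 4 11 13 14 15 18 17
arr[mid]=13<14: swap arr[6],arr[6]; lo=7,mid=7 → 2 9 7 8 4 11 13 14 15 18 17
arr[mid]=14=14: mid=8
arr[mid]=15>14: swap arr[8],arr[8]; hi=7 → 2 9 7 8 4 11 13 14 15 18 17
end: lo=7, hi=7; arr = 2 9 7 8 4 11 13 14 15 18 17

(7, 7)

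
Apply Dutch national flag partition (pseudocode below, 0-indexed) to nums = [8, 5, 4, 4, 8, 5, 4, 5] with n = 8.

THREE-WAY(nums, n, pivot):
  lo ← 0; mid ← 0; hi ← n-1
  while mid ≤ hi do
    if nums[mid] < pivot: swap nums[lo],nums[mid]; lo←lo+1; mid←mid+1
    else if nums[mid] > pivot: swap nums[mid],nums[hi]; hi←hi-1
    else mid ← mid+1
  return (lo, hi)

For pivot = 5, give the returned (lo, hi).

pivot = 5; lo=0, mid=0, hi=7
nums[mid]=8>5: swap nums[0],nums[7]; hi=6 → [5, 5, 4, 4, 8, 5, 4, 8]
nums[mid]=5=5: mid=1
nums[mid]=5=5: mid=2
nums[mid]=4<5: swap nums[0],nums[2]; lo=1,mid=3 → [4, 5, 5, 4, 8, 5, 4, 8]
nums[mid]=4<5: swap nums[1],nums[3]; lo=2,mid=4 → [4, 4, 5, 5, 8, 5, 4, 8]
nums[mid]=8>5: swap nums[4],nums[6]; hi=5 → [4, 4, 5, 5, 4, 5, 8, 8]
nums[mid]=4<5: swap nums[2],nums[4]; lo=3,mid=5 → [4, 4, 4, 5, 5, 5, 8, 8]
nums[mid]=5=5: mid=6
end: lo=3, hi=5; nums = [4, 4, 4, 5, 5, 5, 8, 8]

(3, 5)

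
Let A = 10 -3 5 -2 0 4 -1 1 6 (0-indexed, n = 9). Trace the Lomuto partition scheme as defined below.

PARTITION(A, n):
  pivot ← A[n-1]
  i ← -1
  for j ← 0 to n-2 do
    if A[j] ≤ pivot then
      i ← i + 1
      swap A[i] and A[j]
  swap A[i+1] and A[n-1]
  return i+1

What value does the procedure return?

7

pivot = A[8] = 6; i = -1
j=0: A[0]=10 > 6 → no swap
j=1: A[1]=-3 ≤ 6 → i=0, swap A[0],A[1] → -3 10 5 -2 0 4 -1 1 6
j=2: A[2]=5 ≤ 6 → i=1, swap A[1],A[2] → -3 5 10 -2 0 4 -1 1 6
j=3: A[3]=-2 ≤ 6 → i=2, swap A[2],A[3] → -3 5 -2 10 0 4 -1 1 6
j=4: A[4]=0 ≤ 6 → i=3, swap A[3],A[4] → -3 5 -2 0 10 4 -1 1 6
j=5: A[5]=4 ≤ 6 → i=4, swap A[4],A[5] → -3 5 -2 0 4 10 -1 1 6
j=6: A[6]=-1 ≤ 6 → i=5, swap A[5],A[6] → -3 5 -2 0 4 -1 10 1 6
j=7: A[7]=1 ≤ 6 → i=6, swap A[6],A[7] → -3 5 -2 0 4 -1 1 10 6
final swap A[7],A[8] → -3 5 -2 0 4 -1 1 6 10; return 7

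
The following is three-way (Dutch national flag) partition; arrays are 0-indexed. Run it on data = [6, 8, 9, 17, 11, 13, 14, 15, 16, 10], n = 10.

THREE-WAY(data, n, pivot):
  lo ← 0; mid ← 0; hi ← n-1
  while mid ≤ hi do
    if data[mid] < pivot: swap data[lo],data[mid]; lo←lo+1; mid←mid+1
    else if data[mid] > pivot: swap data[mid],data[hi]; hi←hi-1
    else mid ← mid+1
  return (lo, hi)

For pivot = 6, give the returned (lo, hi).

(0, 0)

pivot = 6; lo=0, mid=0, hi=9
data[mid]=6=6: mid=1
data[mid]=8>6: swap data[1],data[9]; hi=8 → [6, 10, 9, 17, 11, 13, 14, 15, 16, 8]
data[mid]=10>6: swap data[1],data[8]; hi=7 → [6, 16, 9, 17, 11, 13, 14, 15, 10, 8]
data[mid]=16>6: swap data[1],data[7]; hi=6 → [6, 15, 9, 17, 11, 13, 14, 16, 10, 8]
data[mid]=15>6: swap data[1],data[6]; hi=5 → [6, 14, 9, 17, 11, 13, 15, 16, 10, 8]
data[mid]=14>6: swap data[1],data[5]; hi=4 → [6, 13, 9, 17, 11, 14, 15, 16, 10, 8]
data[mid]=13>6: swap data[1],data[4]; hi=3 → [6, 11, 9, 17, 13, 14, 15, 16, 10, 8]
data[mid]=11>6: swap data[1],data[3]; hi=2 → [6, 17, 9, 11, 13, 14, 15, 16, 10, 8]
data[mid]=17>6: swap data[1],data[2]; hi=1 → [6, 9, 17, 11, 13, 14, 15, 16, 10, 8]
data[mid]=9>6: swap data[1],data[1]; hi=0 → [6, 9, 17, 11, 13, 14, 15, 16, 10, 8]
end: lo=0, hi=0; data = [6, 9, 17, 11, 13, 14, 15, 16, 10, 8]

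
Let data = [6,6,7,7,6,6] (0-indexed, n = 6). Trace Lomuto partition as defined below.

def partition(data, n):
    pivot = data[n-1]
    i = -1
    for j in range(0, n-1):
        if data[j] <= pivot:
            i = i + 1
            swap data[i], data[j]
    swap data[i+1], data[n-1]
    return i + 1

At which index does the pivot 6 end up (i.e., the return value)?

3

pivot=6, i=-1
j=0: 6≤6, i=0, swap(0,0) ⇒ [6,6,7,7,6,6]
j=1: 6≤6, i=1, swap(1,1) ⇒ [6,6,7,7,6,6]
j=2: 7>6, skip
j=3: 7>6, skip
j=4: 6≤6, i=2, swap(2,4) ⇒ [6,6,6,7,7,6]
swap(3,5) ⇒ [6,6,6,6,7,7]; return 3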